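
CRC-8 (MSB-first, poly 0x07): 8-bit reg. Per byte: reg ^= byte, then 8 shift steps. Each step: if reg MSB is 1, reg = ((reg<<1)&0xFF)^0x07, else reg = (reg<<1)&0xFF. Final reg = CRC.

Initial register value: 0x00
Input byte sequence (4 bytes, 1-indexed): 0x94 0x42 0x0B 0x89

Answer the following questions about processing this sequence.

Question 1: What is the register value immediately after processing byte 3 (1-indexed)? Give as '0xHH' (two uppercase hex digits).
After byte 1 (0x94): reg=0xE5
After byte 2 (0x42): reg=0x7C
After byte 3 (0x0B): reg=0x42

Answer: 0x42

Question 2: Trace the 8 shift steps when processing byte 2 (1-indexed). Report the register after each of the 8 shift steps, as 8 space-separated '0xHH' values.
After byte 1 (0x94): reg=0xE5
Register before byte 2: 0xE5
After XOR with byte 0x42: 0xA7

Answer: 0x49 0x92 0x23 0x46 0x8C 0x1F 0x3E 0x7C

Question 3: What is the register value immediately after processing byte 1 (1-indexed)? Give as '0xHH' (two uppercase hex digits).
After byte 1 (0x94): reg=0xE5

Answer: 0xE5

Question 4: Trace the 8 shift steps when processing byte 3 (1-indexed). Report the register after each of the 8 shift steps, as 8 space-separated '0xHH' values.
After byte 1 (0x94): reg=0xE5
After byte 2 (0x42): reg=0x7C
Register before byte 3: 0x7C
After XOR with byte 0x0B: 0x77

Answer: 0xEE 0xDB 0xB1 0x65 0xCA 0x93 0x21 0x42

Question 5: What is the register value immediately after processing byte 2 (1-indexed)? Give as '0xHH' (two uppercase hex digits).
After byte 1 (0x94): reg=0xE5
After byte 2 (0x42): reg=0x7C

Answer: 0x7C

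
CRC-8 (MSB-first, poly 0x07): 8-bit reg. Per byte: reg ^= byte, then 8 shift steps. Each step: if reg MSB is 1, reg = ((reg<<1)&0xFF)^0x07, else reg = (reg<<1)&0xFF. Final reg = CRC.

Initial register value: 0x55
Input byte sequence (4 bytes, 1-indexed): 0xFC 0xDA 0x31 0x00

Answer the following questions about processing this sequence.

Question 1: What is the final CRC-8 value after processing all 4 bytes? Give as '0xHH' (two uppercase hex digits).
After byte 1 (0xFC): reg=0x56
After byte 2 (0xDA): reg=0xAD
After byte 3 (0x31): reg=0xDD
After byte 4 (0x00): reg=0x1D

Answer: 0x1D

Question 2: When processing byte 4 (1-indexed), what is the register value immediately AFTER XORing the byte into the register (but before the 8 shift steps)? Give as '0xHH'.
Answer: 0xDD

Derivation:
Register before byte 4: 0xDD
Byte 4: 0x00
0xDD XOR 0x00 = 0xDD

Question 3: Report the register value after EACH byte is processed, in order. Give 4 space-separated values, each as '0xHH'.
0x56 0xAD 0xDD 0x1D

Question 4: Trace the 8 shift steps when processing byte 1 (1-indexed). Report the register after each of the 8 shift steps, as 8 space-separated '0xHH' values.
Answer: 0x55 0xAA 0x53 0xA6 0x4B 0x96 0x2B 0x56

Derivation:
Register before byte 1: 0x55
After XOR with byte 0xFC: 0xA9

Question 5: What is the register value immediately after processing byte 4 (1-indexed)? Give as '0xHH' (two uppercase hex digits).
After byte 1 (0xFC): reg=0x56
After byte 2 (0xDA): reg=0xAD
After byte 3 (0x31): reg=0xDD
After byte 4 (0x00): reg=0x1D

Answer: 0x1D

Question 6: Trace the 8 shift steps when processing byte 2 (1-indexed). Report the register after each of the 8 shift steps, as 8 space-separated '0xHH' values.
Answer: 0x1F 0x3E 0x7C 0xF8 0xF7 0xE9 0xD5 0xAD

Derivation:
After byte 1 (0xFC): reg=0x56
Register before byte 2: 0x56
After XOR with byte 0xDA: 0x8C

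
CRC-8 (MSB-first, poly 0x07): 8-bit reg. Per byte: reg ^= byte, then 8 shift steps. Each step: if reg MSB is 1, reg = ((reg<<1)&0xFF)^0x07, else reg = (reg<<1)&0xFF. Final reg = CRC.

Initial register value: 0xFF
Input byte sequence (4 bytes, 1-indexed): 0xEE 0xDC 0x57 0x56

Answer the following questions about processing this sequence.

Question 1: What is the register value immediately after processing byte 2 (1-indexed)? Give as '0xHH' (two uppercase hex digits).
Answer: 0x58

Derivation:
After byte 1 (0xEE): reg=0x77
After byte 2 (0xDC): reg=0x58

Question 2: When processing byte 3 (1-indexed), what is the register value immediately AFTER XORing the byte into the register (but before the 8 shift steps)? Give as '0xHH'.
Register before byte 3: 0x58
Byte 3: 0x57
0x58 XOR 0x57 = 0x0F

Answer: 0x0F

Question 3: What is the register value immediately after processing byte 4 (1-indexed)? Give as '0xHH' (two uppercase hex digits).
After byte 1 (0xEE): reg=0x77
After byte 2 (0xDC): reg=0x58
After byte 3 (0x57): reg=0x2D
After byte 4 (0x56): reg=0x66

Answer: 0x66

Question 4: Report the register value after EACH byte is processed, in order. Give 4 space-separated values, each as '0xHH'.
0x77 0x58 0x2D 0x66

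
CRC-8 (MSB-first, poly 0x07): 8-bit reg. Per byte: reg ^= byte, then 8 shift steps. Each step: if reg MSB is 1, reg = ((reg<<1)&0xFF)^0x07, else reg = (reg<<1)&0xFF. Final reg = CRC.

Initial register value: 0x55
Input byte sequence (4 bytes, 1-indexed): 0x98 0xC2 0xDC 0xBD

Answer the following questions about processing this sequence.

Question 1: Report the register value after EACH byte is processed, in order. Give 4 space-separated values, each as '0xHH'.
0x6D 0x44 0xC1 0x73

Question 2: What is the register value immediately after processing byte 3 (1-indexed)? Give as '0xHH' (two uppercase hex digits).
After byte 1 (0x98): reg=0x6D
After byte 2 (0xC2): reg=0x44
After byte 3 (0xDC): reg=0xC1

Answer: 0xC1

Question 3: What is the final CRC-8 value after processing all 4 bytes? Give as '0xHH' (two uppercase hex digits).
After byte 1 (0x98): reg=0x6D
After byte 2 (0xC2): reg=0x44
After byte 3 (0xDC): reg=0xC1
After byte 4 (0xBD): reg=0x73

Answer: 0x73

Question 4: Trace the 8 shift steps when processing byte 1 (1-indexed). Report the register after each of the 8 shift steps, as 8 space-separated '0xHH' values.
Answer: 0x9D 0x3D 0x7A 0xF4 0xEF 0xD9 0xB5 0x6D

Derivation:
Register before byte 1: 0x55
After XOR with byte 0x98: 0xCD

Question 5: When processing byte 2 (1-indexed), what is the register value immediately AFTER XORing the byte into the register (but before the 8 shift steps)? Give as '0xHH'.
Register before byte 2: 0x6D
Byte 2: 0xC2
0x6D XOR 0xC2 = 0xAF

Answer: 0xAF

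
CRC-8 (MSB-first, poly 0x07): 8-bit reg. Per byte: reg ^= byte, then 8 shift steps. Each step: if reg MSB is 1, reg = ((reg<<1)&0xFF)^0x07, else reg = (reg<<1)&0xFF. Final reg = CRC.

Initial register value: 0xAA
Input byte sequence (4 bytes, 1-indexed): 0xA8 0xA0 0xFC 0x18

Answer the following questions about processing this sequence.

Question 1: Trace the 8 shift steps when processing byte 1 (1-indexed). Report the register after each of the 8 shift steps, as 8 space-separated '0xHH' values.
Answer: 0x04 0x08 0x10 0x20 0x40 0x80 0x07 0x0E

Derivation:
Register before byte 1: 0xAA
After XOR with byte 0xA8: 0x02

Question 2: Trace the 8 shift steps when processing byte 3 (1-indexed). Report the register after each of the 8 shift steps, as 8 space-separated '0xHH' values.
Answer: 0x79 0xF2 0xE3 0xC1 0x85 0x0D 0x1A 0x34

Derivation:
After byte 1 (0xA8): reg=0x0E
After byte 2 (0xA0): reg=0x43
Register before byte 3: 0x43
After XOR with byte 0xFC: 0xBF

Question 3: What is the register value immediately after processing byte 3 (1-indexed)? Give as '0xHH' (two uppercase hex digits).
After byte 1 (0xA8): reg=0x0E
After byte 2 (0xA0): reg=0x43
After byte 3 (0xFC): reg=0x34

Answer: 0x34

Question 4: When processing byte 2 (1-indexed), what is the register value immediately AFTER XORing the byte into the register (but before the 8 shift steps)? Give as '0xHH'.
Answer: 0xAE

Derivation:
Register before byte 2: 0x0E
Byte 2: 0xA0
0x0E XOR 0xA0 = 0xAE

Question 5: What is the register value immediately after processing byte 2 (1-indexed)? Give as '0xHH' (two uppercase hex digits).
Answer: 0x43

Derivation:
After byte 1 (0xA8): reg=0x0E
After byte 2 (0xA0): reg=0x43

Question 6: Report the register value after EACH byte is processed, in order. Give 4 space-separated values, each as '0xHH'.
0x0E 0x43 0x34 0xC4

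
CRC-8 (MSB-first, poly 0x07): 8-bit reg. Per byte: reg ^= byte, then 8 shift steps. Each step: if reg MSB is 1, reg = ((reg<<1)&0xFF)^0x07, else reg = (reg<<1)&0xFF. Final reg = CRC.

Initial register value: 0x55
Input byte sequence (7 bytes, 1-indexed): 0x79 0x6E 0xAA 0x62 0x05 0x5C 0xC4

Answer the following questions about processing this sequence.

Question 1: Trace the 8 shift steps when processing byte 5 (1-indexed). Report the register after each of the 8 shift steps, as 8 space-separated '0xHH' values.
Answer: 0xF2 0xE3 0xC1 0x85 0x0D 0x1A 0x34 0x68

Derivation:
After byte 1 (0x79): reg=0xC4
After byte 2 (0x6E): reg=0x5F
After byte 3 (0xAA): reg=0xC5
After byte 4 (0x62): reg=0x7C
Register before byte 5: 0x7C
After XOR with byte 0x05: 0x79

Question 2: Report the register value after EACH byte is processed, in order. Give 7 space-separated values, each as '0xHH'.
0xC4 0x5F 0xC5 0x7C 0x68 0x8C 0xFF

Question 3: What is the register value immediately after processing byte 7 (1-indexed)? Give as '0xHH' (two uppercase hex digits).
After byte 1 (0x79): reg=0xC4
After byte 2 (0x6E): reg=0x5F
After byte 3 (0xAA): reg=0xC5
After byte 4 (0x62): reg=0x7C
After byte 5 (0x05): reg=0x68
After byte 6 (0x5C): reg=0x8C
After byte 7 (0xC4): reg=0xFF

Answer: 0xFF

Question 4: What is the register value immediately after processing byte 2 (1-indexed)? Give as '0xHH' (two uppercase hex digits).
Answer: 0x5F

Derivation:
After byte 1 (0x79): reg=0xC4
After byte 2 (0x6E): reg=0x5F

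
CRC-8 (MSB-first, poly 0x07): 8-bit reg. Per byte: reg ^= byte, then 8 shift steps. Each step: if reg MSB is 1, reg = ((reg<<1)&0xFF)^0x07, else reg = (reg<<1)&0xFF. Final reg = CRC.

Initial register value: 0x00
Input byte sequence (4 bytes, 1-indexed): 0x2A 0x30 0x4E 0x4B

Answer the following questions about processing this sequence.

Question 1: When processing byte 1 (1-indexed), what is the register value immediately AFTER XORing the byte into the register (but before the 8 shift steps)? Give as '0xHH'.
Register before byte 1: 0x00
Byte 1: 0x2A
0x00 XOR 0x2A = 0x2A

Answer: 0x2A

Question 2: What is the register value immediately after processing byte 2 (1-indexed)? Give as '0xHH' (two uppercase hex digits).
Answer: 0xBC

Derivation:
After byte 1 (0x2A): reg=0xD6
After byte 2 (0x30): reg=0xBC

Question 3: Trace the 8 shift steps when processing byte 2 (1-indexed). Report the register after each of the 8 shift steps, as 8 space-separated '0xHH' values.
After byte 1 (0x2A): reg=0xD6
Register before byte 2: 0xD6
After XOR with byte 0x30: 0xE6

Answer: 0xCB 0x91 0x25 0x4A 0x94 0x2F 0x5E 0xBC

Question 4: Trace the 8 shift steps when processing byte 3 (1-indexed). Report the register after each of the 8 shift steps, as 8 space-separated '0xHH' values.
Answer: 0xE3 0xC1 0x85 0x0D 0x1A 0x34 0x68 0xD0

Derivation:
After byte 1 (0x2A): reg=0xD6
After byte 2 (0x30): reg=0xBC
Register before byte 3: 0xBC
After XOR with byte 0x4E: 0xF2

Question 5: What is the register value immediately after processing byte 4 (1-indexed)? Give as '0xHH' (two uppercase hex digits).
Answer: 0xC8

Derivation:
After byte 1 (0x2A): reg=0xD6
After byte 2 (0x30): reg=0xBC
After byte 3 (0x4E): reg=0xD0
After byte 4 (0x4B): reg=0xC8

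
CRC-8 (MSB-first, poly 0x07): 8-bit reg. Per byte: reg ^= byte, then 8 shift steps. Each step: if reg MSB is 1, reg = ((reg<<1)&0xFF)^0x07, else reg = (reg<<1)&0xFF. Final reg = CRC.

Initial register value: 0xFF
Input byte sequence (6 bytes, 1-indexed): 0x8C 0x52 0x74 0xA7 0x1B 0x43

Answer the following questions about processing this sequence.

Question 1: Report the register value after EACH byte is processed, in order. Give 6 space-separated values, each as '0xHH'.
0x5E 0x24 0xB7 0x70 0x16 0xAC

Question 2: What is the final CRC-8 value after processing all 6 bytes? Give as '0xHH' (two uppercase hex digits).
After byte 1 (0x8C): reg=0x5E
After byte 2 (0x52): reg=0x24
After byte 3 (0x74): reg=0xB7
After byte 4 (0xA7): reg=0x70
After byte 5 (0x1B): reg=0x16
After byte 6 (0x43): reg=0xAC

Answer: 0xAC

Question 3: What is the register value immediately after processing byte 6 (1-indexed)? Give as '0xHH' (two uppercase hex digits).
Answer: 0xAC

Derivation:
After byte 1 (0x8C): reg=0x5E
After byte 2 (0x52): reg=0x24
After byte 3 (0x74): reg=0xB7
After byte 4 (0xA7): reg=0x70
After byte 5 (0x1B): reg=0x16
After byte 6 (0x43): reg=0xAC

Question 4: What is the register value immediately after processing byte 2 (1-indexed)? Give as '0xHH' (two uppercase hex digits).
After byte 1 (0x8C): reg=0x5E
After byte 2 (0x52): reg=0x24

Answer: 0x24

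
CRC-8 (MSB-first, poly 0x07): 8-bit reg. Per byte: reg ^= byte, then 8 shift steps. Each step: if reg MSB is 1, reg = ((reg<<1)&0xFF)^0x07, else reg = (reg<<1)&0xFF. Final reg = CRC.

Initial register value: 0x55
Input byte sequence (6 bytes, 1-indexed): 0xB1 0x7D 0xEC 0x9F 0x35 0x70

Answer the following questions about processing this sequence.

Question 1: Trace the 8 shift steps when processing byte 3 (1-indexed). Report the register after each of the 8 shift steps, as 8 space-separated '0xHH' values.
Answer: 0x19 0x32 0x64 0xC8 0x97 0x29 0x52 0xA4

Derivation:
After byte 1 (0xB1): reg=0xB2
After byte 2 (0x7D): reg=0x63
Register before byte 3: 0x63
After XOR with byte 0xEC: 0x8F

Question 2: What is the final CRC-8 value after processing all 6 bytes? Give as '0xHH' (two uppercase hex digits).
Answer: 0xE2

Derivation:
After byte 1 (0xB1): reg=0xB2
After byte 2 (0x7D): reg=0x63
After byte 3 (0xEC): reg=0xA4
After byte 4 (0x9F): reg=0xA1
After byte 5 (0x35): reg=0xE5
After byte 6 (0x70): reg=0xE2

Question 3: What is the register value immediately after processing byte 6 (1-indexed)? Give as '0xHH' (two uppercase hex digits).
After byte 1 (0xB1): reg=0xB2
After byte 2 (0x7D): reg=0x63
After byte 3 (0xEC): reg=0xA4
After byte 4 (0x9F): reg=0xA1
After byte 5 (0x35): reg=0xE5
After byte 6 (0x70): reg=0xE2

Answer: 0xE2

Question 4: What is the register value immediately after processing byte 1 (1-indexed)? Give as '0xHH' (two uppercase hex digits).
Answer: 0xB2

Derivation:
After byte 1 (0xB1): reg=0xB2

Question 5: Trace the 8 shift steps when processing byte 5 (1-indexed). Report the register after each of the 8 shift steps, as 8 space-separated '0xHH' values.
Answer: 0x2F 0x5E 0xBC 0x7F 0xFE 0xFB 0xF1 0xE5

Derivation:
After byte 1 (0xB1): reg=0xB2
After byte 2 (0x7D): reg=0x63
After byte 3 (0xEC): reg=0xA4
After byte 4 (0x9F): reg=0xA1
Register before byte 5: 0xA1
After XOR with byte 0x35: 0x94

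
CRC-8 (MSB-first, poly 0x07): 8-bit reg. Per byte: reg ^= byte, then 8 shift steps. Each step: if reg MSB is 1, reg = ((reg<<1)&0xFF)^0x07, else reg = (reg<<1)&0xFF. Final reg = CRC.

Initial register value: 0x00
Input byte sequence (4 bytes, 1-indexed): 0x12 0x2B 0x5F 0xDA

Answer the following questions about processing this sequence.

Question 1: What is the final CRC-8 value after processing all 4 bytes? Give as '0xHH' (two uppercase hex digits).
After byte 1 (0x12): reg=0x7E
After byte 2 (0x2B): reg=0xAC
After byte 3 (0x5F): reg=0xD7
After byte 4 (0xDA): reg=0x23

Answer: 0x23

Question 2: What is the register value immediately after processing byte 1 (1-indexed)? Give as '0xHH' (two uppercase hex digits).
After byte 1 (0x12): reg=0x7E

Answer: 0x7E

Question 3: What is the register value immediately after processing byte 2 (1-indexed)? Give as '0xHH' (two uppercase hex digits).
After byte 1 (0x12): reg=0x7E
After byte 2 (0x2B): reg=0xAC

Answer: 0xAC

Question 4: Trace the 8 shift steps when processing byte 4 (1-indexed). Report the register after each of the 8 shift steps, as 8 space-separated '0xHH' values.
After byte 1 (0x12): reg=0x7E
After byte 2 (0x2B): reg=0xAC
After byte 3 (0x5F): reg=0xD7
Register before byte 4: 0xD7
After XOR with byte 0xDA: 0x0D

Answer: 0x1A 0x34 0x68 0xD0 0xA7 0x49 0x92 0x23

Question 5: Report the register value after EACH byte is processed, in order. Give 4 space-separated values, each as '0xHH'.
0x7E 0xAC 0xD7 0x23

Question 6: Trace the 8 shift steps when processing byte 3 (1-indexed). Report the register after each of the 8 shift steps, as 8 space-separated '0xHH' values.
Answer: 0xE1 0xC5 0x8D 0x1D 0x3A 0x74 0xE8 0xD7

Derivation:
After byte 1 (0x12): reg=0x7E
After byte 2 (0x2B): reg=0xAC
Register before byte 3: 0xAC
After XOR with byte 0x5F: 0xF3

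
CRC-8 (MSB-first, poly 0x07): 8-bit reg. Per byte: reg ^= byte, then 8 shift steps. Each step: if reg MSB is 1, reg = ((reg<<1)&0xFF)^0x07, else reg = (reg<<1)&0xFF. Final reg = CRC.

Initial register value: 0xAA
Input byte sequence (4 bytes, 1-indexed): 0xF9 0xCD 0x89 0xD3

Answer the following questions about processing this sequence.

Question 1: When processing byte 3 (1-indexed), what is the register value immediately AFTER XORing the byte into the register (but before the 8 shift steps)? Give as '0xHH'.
Answer: 0xD7

Derivation:
Register before byte 3: 0x5E
Byte 3: 0x89
0x5E XOR 0x89 = 0xD7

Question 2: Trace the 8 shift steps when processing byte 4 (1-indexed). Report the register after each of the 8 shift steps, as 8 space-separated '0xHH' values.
Answer: 0xF7 0xE9 0xD5 0xAD 0x5D 0xBA 0x73 0xE6

Derivation:
After byte 1 (0xF9): reg=0xBE
After byte 2 (0xCD): reg=0x5E
After byte 3 (0x89): reg=0x2B
Register before byte 4: 0x2B
After XOR with byte 0xD3: 0xF8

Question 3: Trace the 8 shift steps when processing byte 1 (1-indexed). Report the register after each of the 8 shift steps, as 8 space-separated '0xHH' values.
Answer: 0xA6 0x4B 0x96 0x2B 0x56 0xAC 0x5F 0xBE

Derivation:
Register before byte 1: 0xAA
After XOR with byte 0xF9: 0x53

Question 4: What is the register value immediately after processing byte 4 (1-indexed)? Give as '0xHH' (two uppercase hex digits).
After byte 1 (0xF9): reg=0xBE
After byte 2 (0xCD): reg=0x5E
After byte 3 (0x89): reg=0x2B
After byte 4 (0xD3): reg=0xE6

Answer: 0xE6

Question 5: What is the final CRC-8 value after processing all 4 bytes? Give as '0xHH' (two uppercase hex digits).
Answer: 0xE6

Derivation:
After byte 1 (0xF9): reg=0xBE
After byte 2 (0xCD): reg=0x5E
After byte 3 (0x89): reg=0x2B
After byte 4 (0xD3): reg=0xE6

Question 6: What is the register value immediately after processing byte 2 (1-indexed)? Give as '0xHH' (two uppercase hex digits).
Answer: 0x5E

Derivation:
After byte 1 (0xF9): reg=0xBE
After byte 2 (0xCD): reg=0x5E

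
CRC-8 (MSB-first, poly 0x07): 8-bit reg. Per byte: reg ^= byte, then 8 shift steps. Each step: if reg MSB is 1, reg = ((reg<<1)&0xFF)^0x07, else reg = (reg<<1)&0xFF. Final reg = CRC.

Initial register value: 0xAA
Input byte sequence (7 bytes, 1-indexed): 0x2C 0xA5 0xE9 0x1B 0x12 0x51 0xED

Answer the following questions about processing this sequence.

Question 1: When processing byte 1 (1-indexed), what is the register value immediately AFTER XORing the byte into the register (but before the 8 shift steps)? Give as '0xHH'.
Register before byte 1: 0xAA
Byte 1: 0x2C
0xAA XOR 0x2C = 0x86

Answer: 0x86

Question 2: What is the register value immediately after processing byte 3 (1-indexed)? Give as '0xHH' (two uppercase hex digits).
Answer: 0xBE

Derivation:
After byte 1 (0x2C): reg=0x9B
After byte 2 (0xA5): reg=0xBA
After byte 3 (0xE9): reg=0xBE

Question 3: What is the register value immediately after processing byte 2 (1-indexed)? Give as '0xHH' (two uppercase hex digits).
After byte 1 (0x2C): reg=0x9B
After byte 2 (0xA5): reg=0xBA

Answer: 0xBA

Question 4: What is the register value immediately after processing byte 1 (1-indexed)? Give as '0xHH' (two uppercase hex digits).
Answer: 0x9B

Derivation:
After byte 1 (0x2C): reg=0x9B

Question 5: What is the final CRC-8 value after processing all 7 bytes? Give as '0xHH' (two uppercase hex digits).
After byte 1 (0x2C): reg=0x9B
After byte 2 (0xA5): reg=0xBA
After byte 3 (0xE9): reg=0xBE
After byte 4 (0x1B): reg=0x72
After byte 5 (0x12): reg=0x27
After byte 6 (0x51): reg=0x45
After byte 7 (0xED): reg=0x51

Answer: 0x51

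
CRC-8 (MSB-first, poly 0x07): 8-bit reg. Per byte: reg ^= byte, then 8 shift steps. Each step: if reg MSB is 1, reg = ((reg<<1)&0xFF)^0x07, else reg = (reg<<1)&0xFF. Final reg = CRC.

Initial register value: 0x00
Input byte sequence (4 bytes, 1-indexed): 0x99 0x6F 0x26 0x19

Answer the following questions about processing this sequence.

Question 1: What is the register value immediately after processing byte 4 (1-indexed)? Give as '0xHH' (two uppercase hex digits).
Answer: 0xED

Derivation:
After byte 1 (0x99): reg=0xC6
After byte 2 (0x6F): reg=0x56
After byte 3 (0x26): reg=0x57
After byte 4 (0x19): reg=0xED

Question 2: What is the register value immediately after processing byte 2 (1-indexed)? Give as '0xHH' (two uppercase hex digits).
After byte 1 (0x99): reg=0xC6
After byte 2 (0x6F): reg=0x56

Answer: 0x56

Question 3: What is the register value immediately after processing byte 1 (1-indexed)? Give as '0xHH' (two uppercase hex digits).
After byte 1 (0x99): reg=0xC6

Answer: 0xC6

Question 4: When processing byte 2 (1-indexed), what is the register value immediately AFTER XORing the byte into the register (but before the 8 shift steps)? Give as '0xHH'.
Register before byte 2: 0xC6
Byte 2: 0x6F
0xC6 XOR 0x6F = 0xA9

Answer: 0xA9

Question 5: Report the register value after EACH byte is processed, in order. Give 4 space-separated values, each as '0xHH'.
0xC6 0x56 0x57 0xED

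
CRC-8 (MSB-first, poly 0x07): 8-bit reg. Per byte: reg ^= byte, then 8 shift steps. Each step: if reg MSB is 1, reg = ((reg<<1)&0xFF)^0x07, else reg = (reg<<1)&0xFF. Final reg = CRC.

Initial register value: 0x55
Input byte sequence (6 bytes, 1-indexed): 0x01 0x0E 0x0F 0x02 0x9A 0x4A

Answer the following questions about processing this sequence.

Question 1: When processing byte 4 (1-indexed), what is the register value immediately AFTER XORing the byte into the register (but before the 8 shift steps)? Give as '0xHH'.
Register before byte 4: 0x74
Byte 4: 0x02
0x74 XOR 0x02 = 0x76

Answer: 0x76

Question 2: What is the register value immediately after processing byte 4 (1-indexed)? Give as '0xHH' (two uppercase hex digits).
After byte 1 (0x01): reg=0xAB
After byte 2 (0x0E): reg=0x72
After byte 3 (0x0F): reg=0x74
After byte 4 (0x02): reg=0x45

Answer: 0x45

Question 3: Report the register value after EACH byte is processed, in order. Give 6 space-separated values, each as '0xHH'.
0xAB 0x72 0x74 0x45 0x13 0x88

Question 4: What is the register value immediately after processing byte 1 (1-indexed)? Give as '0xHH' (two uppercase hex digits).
After byte 1 (0x01): reg=0xAB

Answer: 0xAB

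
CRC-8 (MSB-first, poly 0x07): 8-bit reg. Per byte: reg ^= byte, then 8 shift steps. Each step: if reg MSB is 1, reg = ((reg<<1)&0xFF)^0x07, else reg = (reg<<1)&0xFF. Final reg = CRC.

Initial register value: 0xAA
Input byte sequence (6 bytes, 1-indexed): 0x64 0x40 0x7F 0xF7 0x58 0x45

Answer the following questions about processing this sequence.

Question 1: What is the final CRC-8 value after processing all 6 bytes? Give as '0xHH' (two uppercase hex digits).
After byte 1 (0x64): reg=0x64
After byte 2 (0x40): reg=0xFC
After byte 3 (0x7F): reg=0x80
After byte 4 (0xF7): reg=0x42
After byte 5 (0x58): reg=0x46
After byte 6 (0x45): reg=0x09

Answer: 0x09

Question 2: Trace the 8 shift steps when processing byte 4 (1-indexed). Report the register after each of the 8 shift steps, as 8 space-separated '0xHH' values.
Answer: 0xEE 0xDB 0xB1 0x65 0xCA 0x93 0x21 0x42

Derivation:
After byte 1 (0x64): reg=0x64
After byte 2 (0x40): reg=0xFC
After byte 3 (0x7F): reg=0x80
Register before byte 4: 0x80
After XOR with byte 0xF7: 0x77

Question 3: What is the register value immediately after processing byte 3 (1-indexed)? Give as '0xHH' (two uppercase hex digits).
After byte 1 (0x64): reg=0x64
After byte 2 (0x40): reg=0xFC
After byte 3 (0x7F): reg=0x80

Answer: 0x80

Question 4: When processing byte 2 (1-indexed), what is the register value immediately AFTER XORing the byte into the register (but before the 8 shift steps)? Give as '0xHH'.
Register before byte 2: 0x64
Byte 2: 0x40
0x64 XOR 0x40 = 0x24

Answer: 0x24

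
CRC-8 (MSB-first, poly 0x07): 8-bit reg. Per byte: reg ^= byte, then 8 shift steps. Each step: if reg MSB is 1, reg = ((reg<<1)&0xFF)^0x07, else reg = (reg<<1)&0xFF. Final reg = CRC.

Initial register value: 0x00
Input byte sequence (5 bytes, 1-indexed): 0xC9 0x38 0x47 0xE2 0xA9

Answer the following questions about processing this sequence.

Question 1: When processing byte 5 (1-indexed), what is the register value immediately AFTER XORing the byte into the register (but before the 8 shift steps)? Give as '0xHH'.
Answer: 0x85

Derivation:
Register before byte 5: 0x2C
Byte 5: 0xA9
0x2C XOR 0xA9 = 0x85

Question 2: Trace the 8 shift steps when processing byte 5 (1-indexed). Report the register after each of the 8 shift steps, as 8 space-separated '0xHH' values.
After byte 1 (0xC9): reg=0x71
After byte 2 (0x38): reg=0xF8
After byte 3 (0x47): reg=0x34
After byte 4 (0xE2): reg=0x2C
Register before byte 5: 0x2C
After XOR with byte 0xA9: 0x85

Answer: 0x0D 0x1A 0x34 0x68 0xD0 0xA7 0x49 0x92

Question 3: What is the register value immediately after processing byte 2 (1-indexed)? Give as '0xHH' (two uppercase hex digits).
After byte 1 (0xC9): reg=0x71
After byte 2 (0x38): reg=0xF8

Answer: 0xF8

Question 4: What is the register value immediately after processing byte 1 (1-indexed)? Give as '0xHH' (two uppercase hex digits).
Answer: 0x71

Derivation:
After byte 1 (0xC9): reg=0x71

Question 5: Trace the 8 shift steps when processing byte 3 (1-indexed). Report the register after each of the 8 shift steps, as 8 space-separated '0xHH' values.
Answer: 0x79 0xF2 0xE3 0xC1 0x85 0x0D 0x1A 0x34

Derivation:
After byte 1 (0xC9): reg=0x71
After byte 2 (0x38): reg=0xF8
Register before byte 3: 0xF8
After XOR with byte 0x47: 0xBF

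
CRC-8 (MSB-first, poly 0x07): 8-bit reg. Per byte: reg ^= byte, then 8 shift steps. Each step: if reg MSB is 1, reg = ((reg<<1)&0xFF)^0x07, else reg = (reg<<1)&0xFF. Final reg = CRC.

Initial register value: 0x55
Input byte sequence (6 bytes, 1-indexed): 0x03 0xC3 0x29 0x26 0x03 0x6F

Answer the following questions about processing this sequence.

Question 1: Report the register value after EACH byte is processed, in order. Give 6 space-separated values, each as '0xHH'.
0xA5 0x35 0x54 0x59 0x81 0x84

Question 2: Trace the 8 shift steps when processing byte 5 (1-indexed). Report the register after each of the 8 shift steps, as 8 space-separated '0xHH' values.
Answer: 0xB4 0x6F 0xDE 0xBB 0x71 0xE2 0xC3 0x81

Derivation:
After byte 1 (0x03): reg=0xA5
After byte 2 (0xC3): reg=0x35
After byte 3 (0x29): reg=0x54
After byte 4 (0x26): reg=0x59
Register before byte 5: 0x59
After XOR with byte 0x03: 0x5A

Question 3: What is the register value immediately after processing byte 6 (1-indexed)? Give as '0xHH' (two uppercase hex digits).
After byte 1 (0x03): reg=0xA5
After byte 2 (0xC3): reg=0x35
After byte 3 (0x29): reg=0x54
After byte 4 (0x26): reg=0x59
After byte 5 (0x03): reg=0x81
After byte 6 (0x6F): reg=0x84

Answer: 0x84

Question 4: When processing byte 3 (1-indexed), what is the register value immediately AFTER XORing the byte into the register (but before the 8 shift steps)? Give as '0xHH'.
Answer: 0x1C

Derivation:
Register before byte 3: 0x35
Byte 3: 0x29
0x35 XOR 0x29 = 0x1C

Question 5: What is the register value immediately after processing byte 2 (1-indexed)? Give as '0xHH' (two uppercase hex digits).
After byte 1 (0x03): reg=0xA5
After byte 2 (0xC3): reg=0x35

Answer: 0x35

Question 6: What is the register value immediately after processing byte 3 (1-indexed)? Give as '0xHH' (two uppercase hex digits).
Answer: 0x54

Derivation:
After byte 1 (0x03): reg=0xA5
After byte 2 (0xC3): reg=0x35
After byte 3 (0x29): reg=0x54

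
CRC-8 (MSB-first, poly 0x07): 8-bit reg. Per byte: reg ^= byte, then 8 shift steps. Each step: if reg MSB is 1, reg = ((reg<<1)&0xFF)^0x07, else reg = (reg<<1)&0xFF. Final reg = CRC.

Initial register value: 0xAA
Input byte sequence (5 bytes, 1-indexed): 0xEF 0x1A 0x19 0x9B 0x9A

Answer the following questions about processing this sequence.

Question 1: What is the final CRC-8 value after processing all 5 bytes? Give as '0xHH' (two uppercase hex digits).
After byte 1 (0xEF): reg=0xDC
After byte 2 (0x1A): reg=0x5C
After byte 3 (0x19): reg=0xDC
After byte 4 (0x9B): reg=0xD2
After byte 5 (0x9A): reg=0xFF

Answer: 0xFF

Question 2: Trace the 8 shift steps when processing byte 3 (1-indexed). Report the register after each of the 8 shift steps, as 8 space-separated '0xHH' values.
After byte 1 (0xEF): reg=0xDC
After byte 2 (0x1A): reg=0x5C
Register before byte 3: 0x5C
After XOR with byte 0x19: 0x45

Answer: 0x8A 0x13 0x26 0x4C 0x98 0x37 0x6E 0xDC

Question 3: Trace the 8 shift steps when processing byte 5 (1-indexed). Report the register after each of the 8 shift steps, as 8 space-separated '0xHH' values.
Answer: 0x90 0x27 0x4E 0x9C 0x3F 0x7E 0xFC 0xFF

Derivation:
After byte 1 (0xEF): reg=0xDC
After byte 2 (0x1A): reg=0x5C
After byte 3 (0x19): reg=0xDC
After byte 4 (0x9B): reg=0xD2
Register before byte 5: 0xD2
After XOR with byte 0x9A: 0x48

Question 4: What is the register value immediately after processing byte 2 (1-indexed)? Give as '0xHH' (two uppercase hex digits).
Answer: 0x5C

Derivation:
After byte 1 (0xEF): reg=0xDC
After byte 2 (0x1A): reg=0x5C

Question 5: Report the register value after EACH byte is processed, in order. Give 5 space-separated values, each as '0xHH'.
0xDC 0x5C 0xDC 0xD2 0xFF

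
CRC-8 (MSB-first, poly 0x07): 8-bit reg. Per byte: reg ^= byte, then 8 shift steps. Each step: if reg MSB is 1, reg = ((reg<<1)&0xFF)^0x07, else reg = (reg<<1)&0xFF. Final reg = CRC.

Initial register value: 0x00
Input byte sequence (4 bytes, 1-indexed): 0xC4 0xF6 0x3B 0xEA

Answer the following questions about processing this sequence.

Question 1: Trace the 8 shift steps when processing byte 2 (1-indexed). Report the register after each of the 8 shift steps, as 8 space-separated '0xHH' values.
Answer: 0x4F 0x9E 0x3B 0x76 0xEC 0xDF 0xB9 0x75

Derivation:
After byte 1 (0xC4): reg=0x52
Register before byte 2: 0x52
After XOR with byte 0xF6: 0xA4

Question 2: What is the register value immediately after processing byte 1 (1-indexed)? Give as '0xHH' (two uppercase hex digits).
Answer: 0x52

Derivation:
After byte 1 (0xC4): reg=0x52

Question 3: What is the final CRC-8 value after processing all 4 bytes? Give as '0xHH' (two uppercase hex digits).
Answer: 0x15

Derivation:
After byte 1 (0xC4): reg=0x52
After byte 2 (0xF6): reg=0x75
After byte 3 (0x3B): reg=0xED
After byte 4 (0xEA): reg=0x15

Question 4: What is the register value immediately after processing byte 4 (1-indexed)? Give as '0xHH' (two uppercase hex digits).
After byte 1 (0xC4): reg=0x52
After byte 2 (0xF6): reg=0x75
After byte 3 (0x3B): reg=0xED
After byte 4 (0xEA): reg=0x15

Answer: 0x15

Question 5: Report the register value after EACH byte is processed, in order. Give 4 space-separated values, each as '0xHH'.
0x52 0x75 0xED 0x15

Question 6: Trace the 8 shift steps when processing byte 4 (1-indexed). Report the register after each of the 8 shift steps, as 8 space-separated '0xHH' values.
Answer: 0x0E 0x1C 0x38 0x70 0xE0 0xC7 0x89 0x15

Derivation:
After byte 1 (0xC4): reg=0x52
After byte 2 (0xF6): reg=0x75
After byte 3 (0x3B): reg=0xED
Register before byte 4: 0xED
After XOR with byte 0xEA: 0x07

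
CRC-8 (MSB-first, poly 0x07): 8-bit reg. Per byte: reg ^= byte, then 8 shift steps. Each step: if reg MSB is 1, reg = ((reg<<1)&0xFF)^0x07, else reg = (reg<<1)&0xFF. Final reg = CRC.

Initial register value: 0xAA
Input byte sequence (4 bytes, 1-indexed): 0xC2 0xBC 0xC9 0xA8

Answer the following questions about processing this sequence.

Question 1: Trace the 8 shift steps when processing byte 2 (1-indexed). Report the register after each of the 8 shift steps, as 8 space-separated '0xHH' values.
After byte 1 (0xC2): reg=0x1F
Register before byte 2: 0x1F
After XOR with byte 0xBC: 0xA3

Answer: 0x41 0x82 0x03 0x06 0x0C 0x18 0x30 0x60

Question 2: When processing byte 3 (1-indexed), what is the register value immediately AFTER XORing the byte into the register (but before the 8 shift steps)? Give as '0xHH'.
Answer: 0xA9

Derivation:
Register before byte 3: 0x60
Byte 3: 0xC9
0x60 XOR 0xC9 = 0xA9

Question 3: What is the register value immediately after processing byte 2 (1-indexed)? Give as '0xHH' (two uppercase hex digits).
Answer: 0x60

Derivation:
After byte 1 (0xC2): reg=0x1F
After byte 2 (0xBC): reg=0x60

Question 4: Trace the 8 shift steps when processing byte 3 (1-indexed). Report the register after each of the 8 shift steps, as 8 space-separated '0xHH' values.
Answer: 0x55 0xAA 0x53 0xA6 0x4B 0x96 0x2B 0x56

Derivation:
After byte 1 (0xC2): reg=0x1F
After byte 2 (0xBC): reg=0x60
Register before byte 3: 0x60
After XOR with byte 0xC9: 0xA9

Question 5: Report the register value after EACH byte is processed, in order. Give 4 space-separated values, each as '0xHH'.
0x1F 0x60 0x56 0xF4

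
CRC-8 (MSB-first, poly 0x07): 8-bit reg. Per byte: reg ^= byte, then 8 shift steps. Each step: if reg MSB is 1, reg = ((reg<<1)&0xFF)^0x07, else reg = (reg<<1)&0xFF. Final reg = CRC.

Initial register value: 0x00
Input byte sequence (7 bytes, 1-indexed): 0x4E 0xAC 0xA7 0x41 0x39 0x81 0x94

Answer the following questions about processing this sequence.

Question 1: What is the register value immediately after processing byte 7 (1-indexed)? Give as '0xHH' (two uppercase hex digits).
Answer: 0x95

Derivation:
After byte 1 (0x4E): reg=0xED
After byte 2 (0xAC): reg=0xC0
After byte 3 (0xA7): reg=0x32
After byte 4 (0x41): reg=0x5E
After byte 5 (0x39): reg=0x32
After byte 6 (0x81): reg=0x10
After byte 7 (0x94): reg=0x95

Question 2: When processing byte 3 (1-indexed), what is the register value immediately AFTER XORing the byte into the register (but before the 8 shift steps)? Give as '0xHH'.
Answer: 0x67

Derivation:
Register before byte 3: 0xC0
Byte 3: 0xA7
0xC0 XOR 0xA7 = 0x67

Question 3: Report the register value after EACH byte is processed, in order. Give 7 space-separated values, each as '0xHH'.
0xED 0xC0 0x32 0x5E 0x32 0x10 0x95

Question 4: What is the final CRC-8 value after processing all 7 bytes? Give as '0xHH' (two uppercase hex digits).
After byte 1 (0x4E): reg=0xED
After byte 2 (0xAC): reg=0xC0
After byte 3 (0xA7): reg=0x32
After byte 4 (0x41): reg=0x5E
After byte 5 (0x39): reg=0x32
After byte 6 (0x81): reg=0x10
After byte 7 (0x94): reg=0x95

Answer: 0x95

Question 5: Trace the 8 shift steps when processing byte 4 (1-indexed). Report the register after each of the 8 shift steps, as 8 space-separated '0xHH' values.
After byte 1 (0x4E): reg=0xED
After byte 2 (0xAC): reg=0xC0
After byte 3 (0xA7): reg=0x32
Register before byte 4: 0x32
After XOR with byte 0x41: 0x73

Answer: 0xE6 0xCB 0x91 0x25 0x4A 0x94 0x2F 0x5E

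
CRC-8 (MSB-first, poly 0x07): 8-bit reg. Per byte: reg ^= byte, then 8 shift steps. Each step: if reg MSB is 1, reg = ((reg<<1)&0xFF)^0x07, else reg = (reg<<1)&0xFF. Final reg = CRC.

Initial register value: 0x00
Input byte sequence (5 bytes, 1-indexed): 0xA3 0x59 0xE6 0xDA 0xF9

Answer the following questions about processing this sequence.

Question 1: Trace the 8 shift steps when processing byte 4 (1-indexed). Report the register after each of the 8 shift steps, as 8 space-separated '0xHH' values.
Answer: 0x44 0x88 0x17 0x2E 0x5C 0xB8 0x77 0xEE

Derivation:
After byte 1 (0xA3): reg=0x60
After byte 2 (0x59): reg=0xAF
After byte 3 (0xE6): reg=0xF8
Register before byte 4: 0xF8
After XOR with byte 0xDA: 0x22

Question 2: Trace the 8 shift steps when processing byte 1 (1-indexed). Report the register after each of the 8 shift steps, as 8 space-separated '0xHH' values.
Register before byte 1: 0x00
After XOR with byte 0xA3: 0xA3

Answer: 0x41 0x82 0x03 0x06 0x0C 0x18 0x30 0x60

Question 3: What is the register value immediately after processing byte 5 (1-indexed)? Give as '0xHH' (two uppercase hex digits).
After byte 1 (0xA3): reg=0x60
After byte 2 (0x59): reg=0xAF
After byte 3 (0xE6): reg=0xF8
After byte 4 (0xDA): reg=0xEE
After byte 5 (0xF9): reg=0x65

Answer: 0x65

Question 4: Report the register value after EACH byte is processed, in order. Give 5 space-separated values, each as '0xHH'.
0x60 0xAF 0xF8 0xEE 0x65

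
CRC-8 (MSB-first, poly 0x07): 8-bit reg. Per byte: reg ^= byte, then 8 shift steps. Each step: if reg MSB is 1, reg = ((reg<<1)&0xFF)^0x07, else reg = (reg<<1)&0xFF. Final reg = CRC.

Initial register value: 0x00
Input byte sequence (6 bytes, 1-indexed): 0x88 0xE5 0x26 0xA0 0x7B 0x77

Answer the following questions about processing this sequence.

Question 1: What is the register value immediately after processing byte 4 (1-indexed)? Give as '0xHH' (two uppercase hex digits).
Answer: 0x36

Derivation:
After byte 1 (0x88): reg=0xB1
After byte 2 (0xE5): reg=0xAB
After byte 3 (0x26): reg=0xAA
After byte 4 (0xA0): reg=0x36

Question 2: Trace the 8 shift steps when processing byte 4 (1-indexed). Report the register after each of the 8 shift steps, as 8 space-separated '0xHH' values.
Answer: 0x14 0x28 0x50 0xA0 0x47 0x8E 0x1B 0x36

Derivation:
After byte 1 (0x88): reg=0xB1
After byte 2 (0xE5): reg=0xAB
After byte 3 (0x26): reg=0xAA
Register before byte 4: 0xAA
After XOR with byte 0xA0: 0x0A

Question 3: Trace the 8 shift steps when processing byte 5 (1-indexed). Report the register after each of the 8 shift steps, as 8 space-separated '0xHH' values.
Answer: 0x9A 0x33 0x66 0xCC 0x9F 0x39 0x72 0xE4

Derivation:
After byte 1 (0x88): reg=0xB1
After byte 2 (0xE5): reg=0xAB
After byte 3 (0x26): reg=0xAA
After byte 4 (0xA0): reg=0x36
Register before byte 5: 0x36
After XOR with byte 0x7B: 0x4D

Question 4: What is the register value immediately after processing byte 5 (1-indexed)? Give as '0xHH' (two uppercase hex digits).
After byte 1 (0x88): reg=0xB1
After byte 2 (0xE5): reg=0xAB
After byte 3 (0x26): reg=0xAA
After byte 4 (0xA0): reg=0x36
After byte 5 (0x7B): reg=0xE4

Answer: 0xE4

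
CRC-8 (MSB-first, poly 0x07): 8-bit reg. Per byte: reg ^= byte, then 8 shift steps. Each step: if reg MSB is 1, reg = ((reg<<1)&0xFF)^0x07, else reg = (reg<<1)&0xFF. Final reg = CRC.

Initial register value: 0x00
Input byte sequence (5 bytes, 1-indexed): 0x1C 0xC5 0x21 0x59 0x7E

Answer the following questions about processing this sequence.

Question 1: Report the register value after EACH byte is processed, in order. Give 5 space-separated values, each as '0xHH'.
0x54 0xFE 0x13 0xF1 0xA4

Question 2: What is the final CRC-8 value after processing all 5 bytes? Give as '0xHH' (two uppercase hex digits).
Answer: 0xA4

Derivation:
After byte 1 (0x1C): reg=0x54
After byte 2 (0xC5): reg=0xFE
After byte 3 (0x21): reg=0x13
After byte 4 (0x59): reg=0xF1
After byte 5 (0x7E): reg=0xA4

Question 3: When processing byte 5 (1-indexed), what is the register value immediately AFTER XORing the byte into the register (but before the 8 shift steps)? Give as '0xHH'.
Register before byte 5: 0xF1
Byte 5: 0x7E
0xF1 XOR 0x7E = 0x8F

Answer: 0x8F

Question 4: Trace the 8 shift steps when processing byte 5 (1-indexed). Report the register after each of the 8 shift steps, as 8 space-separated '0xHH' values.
After byte 1 (0x1C): reg=0x54
After byte 2 (0xC5): reg=0xFE
After byte 3 (0x21): reg=0x13
After byte 4 (0x59): reg=0xF1
Register before byte 5: 0xF1
After XOR with byte 0x7E: 0x8F

Answer: 0x19 0x32 0x64 0xC8 0x97 0x29 0x52 0xA4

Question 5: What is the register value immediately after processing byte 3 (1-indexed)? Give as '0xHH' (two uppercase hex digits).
Answer: 0x13

Derivation:
After byte 1 (0x1C): reg=0x54
After byte 2 (0xC5): reg=0xFE
After byte 3 (0x21): reg=0x13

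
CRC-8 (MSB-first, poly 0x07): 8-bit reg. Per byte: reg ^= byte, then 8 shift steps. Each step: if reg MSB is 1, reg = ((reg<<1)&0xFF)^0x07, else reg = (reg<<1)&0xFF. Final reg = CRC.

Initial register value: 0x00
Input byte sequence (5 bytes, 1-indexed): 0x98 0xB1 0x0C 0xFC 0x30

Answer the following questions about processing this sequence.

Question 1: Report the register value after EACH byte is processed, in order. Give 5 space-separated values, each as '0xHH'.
0xC1 0x57 0x86 0x61 0xB0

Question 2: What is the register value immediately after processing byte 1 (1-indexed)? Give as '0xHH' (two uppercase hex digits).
Answer: 0xC1

Derivation:
After byte 1 (0x98): reg=0xC1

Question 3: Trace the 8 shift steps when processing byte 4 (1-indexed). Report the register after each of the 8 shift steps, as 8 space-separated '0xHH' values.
Answer: 0xF4 0xEF 0xD9 0xB5 0x6D 0xDA 0xB3 0x61

Derivation:
After byte 1 (0x98): reg=0xC1
After byte 2 (0xB1): reg=0x57
After byte 3 (0x0C): reg=0x86
Register before byte 4: 0x86
After XOR with byte 0xFC: 0x7A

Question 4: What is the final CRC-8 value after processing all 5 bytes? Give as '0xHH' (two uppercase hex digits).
After byte 1 (0x98): reg=0xC1
After byte 2 (0xB1): reg=0x57
After byte 3 (0x0C): reg=0x86
After byte 4 (0xFC): reg=0x61
After byte 5 (0x30): reg=0xB0

Answer: 0xB0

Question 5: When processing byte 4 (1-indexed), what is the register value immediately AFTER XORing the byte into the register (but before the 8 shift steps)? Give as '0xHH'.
Register before byte 4: 0x86
Byte 4: 0xFC
0x86 XOR 0xFC = 0x7A

Answer: 0x7A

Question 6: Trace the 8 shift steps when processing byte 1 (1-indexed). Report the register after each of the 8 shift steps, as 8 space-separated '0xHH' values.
Answer: 0x37 0x6E 0xDC 0xBF 0x79 0xF2 0xE3 0xC1

Derivation:
Register before byte 1: 0x00
After XOR with byte 0x98: 0x98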